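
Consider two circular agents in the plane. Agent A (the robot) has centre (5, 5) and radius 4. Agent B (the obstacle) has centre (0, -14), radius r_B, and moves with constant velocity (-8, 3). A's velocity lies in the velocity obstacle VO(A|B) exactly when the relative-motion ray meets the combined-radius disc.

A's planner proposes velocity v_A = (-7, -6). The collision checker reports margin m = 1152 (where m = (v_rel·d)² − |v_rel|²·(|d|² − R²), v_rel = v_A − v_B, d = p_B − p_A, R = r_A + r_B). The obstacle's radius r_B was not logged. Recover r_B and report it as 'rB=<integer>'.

m = 1152
d = (-5, -19);  v_rel = (1, -9),  |v_rel|² = 82
v_rel×d = (1)·(-19) − (-9)·(-5) = -64
since m = R²·82 − (-64)²:  R² = (4096 + 1152) / 82 = 64
R = √64 = 8  ⇒  r_B = 8 − 4 = 4

rB=4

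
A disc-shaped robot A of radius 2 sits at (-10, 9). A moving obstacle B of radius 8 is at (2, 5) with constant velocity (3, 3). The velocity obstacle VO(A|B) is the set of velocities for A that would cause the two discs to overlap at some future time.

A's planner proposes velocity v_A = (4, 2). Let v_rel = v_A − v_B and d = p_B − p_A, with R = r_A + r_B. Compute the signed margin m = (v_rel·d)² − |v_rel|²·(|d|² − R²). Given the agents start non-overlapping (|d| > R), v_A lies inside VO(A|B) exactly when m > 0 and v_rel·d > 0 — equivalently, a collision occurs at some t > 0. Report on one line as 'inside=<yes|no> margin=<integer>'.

d = (12, -4),  |d|² = 160;  R = 2+8 = 10,  c = 160−10² = 60
v_rel = (1, -1),  |v_rel|² = 2;  v_rel·d = (1)·(12) + (-1)·(-4) = 16
2·t² − 32·t + 60 = 0  ⇒  m = 16² − 2·60 = 136
m = 136 > 0,  v_rel·d = 16 > 0  ⇒  inside

inside=yes margin=136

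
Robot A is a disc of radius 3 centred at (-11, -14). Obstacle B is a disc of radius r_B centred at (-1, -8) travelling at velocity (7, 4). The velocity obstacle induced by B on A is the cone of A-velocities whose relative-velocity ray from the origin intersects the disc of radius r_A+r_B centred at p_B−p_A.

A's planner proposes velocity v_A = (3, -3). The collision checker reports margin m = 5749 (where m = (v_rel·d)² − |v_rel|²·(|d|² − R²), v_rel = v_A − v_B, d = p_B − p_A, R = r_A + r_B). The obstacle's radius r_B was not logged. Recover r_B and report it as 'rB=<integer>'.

m = 5749
d = (10, 6);  v_rel = (-4, -7),  |v_rel|² = 65
v_rel×d = (-4)·(6) − (-7)·(10) = 46
since m = R²·65 − 46²:  R² = (2116 + 5749) / 65 = 121
R = √121 = 11  ⇒  r_B = 11 − 3 = 8

rB=8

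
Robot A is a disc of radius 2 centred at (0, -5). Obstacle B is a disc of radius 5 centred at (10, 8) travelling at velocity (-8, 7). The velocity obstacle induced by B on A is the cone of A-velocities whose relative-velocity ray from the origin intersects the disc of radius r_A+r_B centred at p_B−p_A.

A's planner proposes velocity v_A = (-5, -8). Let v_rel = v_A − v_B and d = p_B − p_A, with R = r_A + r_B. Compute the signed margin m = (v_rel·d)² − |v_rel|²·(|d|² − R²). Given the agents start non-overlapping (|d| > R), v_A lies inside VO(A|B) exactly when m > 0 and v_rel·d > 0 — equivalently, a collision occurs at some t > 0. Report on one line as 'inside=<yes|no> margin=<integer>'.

d = (10, 13),  |d|² = 269;  R = 2+5 = 7,  c = 269−7² = 220
v_rel = (3, -15),  |v_rel|² = 234;  v_rel·d = (3)·(10) + (-15)·(13) = -165
234·t² + 330·t + 220 = 0  ⇒  m = (-165)² − 234·220 = -24255
m = -24255 < 0,  v_rel·d = -165 < 0  ⇒  outside

inside=no margin=-24255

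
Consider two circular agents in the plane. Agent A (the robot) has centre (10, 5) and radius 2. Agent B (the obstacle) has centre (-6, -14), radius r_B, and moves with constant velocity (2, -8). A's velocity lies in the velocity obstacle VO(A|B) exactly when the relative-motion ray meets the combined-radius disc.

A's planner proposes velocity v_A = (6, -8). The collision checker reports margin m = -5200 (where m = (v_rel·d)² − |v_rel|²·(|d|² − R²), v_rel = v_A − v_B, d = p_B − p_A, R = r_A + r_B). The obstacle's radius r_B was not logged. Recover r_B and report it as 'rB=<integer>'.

m = -5200
d = (-16, -19);  v_rel = (4, 0),  |v_rel|² = 16
v_rel×d = (4)·(-19) − (0)·(-16) = -76
since m = R²·16 − (-76)²:  R² = (5776 + -5200) / 16 = 36
R = √36 = 6  ⇒  r_B = 6 − 2 = 4

rB=4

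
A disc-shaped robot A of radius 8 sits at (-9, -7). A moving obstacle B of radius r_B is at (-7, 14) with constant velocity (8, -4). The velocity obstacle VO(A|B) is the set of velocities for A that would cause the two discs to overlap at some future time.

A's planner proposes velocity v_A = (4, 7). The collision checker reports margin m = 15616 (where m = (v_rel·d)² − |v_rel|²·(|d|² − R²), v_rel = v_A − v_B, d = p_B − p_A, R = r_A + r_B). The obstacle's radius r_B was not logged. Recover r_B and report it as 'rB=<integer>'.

m = 15616
d = (2, 21);  v_rel = (-4, 11),  |v_rel|² = 137
v_rel×d = (-4)·(21) − (11)·(2) = -106
since m = R²·137 − (-106)²:  R² = (11236 + 15616) / 137 = 196
R = √196 = 14  ⇒  r_B = 14 − 8 = 6

rB=6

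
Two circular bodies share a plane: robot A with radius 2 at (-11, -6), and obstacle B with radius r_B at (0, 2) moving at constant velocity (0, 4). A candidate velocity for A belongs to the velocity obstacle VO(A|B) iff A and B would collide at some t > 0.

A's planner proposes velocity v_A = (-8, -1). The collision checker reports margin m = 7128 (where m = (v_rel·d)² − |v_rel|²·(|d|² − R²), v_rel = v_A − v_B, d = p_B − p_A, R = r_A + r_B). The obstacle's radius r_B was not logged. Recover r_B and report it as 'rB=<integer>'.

m = 7128
d = (11, 8);  v_rel = (-8, -5),  |v_rel|² = 89
v_rel×d = (-8)·(8) − (-5)·(11) = -9
since m = R²·89 − (-9)²:  R² = (81 + 7128) / 89 = 81
R = √81 = 9  ⇒  r_B = 9 − 2 = 7

rB=7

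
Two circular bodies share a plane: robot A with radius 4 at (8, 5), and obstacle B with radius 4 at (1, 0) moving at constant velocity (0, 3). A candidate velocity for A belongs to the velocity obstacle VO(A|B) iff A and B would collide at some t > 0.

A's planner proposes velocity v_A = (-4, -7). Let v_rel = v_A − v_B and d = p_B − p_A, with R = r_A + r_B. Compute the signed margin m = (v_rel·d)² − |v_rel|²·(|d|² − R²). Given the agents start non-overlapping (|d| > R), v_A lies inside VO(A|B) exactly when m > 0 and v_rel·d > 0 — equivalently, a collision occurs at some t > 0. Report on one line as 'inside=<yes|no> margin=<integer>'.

d = (-7, -5),  |d|² = 74;  R = 4+4 = 8,  c = 74−8² = 10
v_rel = (-4, -10),  |v_rel|² = 116;  v_rel·d = (-4)·(-7) + (-10)·(-5) = 78
116·t² − 156·t + 10 = 0  ⇒  m = 78² − 116·10 = 4924
m = 4924 > 0,  v_rel·d = 78 > 0  ⇒  inside

inside=yes margin=4924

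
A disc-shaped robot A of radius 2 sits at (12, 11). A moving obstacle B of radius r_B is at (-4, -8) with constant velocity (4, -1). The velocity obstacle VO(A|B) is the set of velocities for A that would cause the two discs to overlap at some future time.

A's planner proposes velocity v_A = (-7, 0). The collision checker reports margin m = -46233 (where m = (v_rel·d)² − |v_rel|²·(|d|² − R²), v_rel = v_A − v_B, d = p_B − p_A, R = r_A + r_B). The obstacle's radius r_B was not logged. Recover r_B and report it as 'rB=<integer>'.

m = -46233
d = (-16, -19);  v_rel = (-11, 1),  |v_rel|² = 122
v_rel×d = (-11)·(-19) − (1)·(-16) = 225
since m = R²·122 − 225²:  R² = (50625 + -46233) / 122 = 36
R = √36 = 6  ⇒  r_B = 6 − 2 = 4

rB=4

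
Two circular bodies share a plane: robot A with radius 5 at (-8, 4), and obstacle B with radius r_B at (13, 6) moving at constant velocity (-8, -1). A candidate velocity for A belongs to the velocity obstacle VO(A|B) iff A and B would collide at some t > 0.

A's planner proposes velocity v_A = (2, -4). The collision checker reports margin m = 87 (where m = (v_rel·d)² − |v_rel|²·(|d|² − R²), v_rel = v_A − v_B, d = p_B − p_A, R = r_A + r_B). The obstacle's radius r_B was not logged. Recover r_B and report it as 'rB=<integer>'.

m = 87
d = (21, 2);  v_rel = (10, -3),  |v_rel|² = 109
v_rel×d = (10)·(2) − (-3)·(21) = 83
since m = R²·109 − 83²:  R² = (6889 + 87) / 109 = 64
R = √64 = 8  ⇒  r_B = 8 − 5 = 3

rB=3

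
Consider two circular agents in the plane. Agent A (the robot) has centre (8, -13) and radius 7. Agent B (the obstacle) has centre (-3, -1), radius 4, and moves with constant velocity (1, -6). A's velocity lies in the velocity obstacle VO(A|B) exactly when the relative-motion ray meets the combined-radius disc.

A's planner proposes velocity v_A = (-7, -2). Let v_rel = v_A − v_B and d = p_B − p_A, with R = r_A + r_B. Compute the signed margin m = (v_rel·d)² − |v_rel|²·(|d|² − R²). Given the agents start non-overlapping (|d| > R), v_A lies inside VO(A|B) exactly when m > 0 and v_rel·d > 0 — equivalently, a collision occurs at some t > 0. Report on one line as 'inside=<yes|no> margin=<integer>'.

d = (-11, 12),  |d|² = 265;  R = 7+4 = 11,  c = 265−11² = 144
v_rel = (-8, 4),  |v_rel|² = 80;  v_rel·d = (-8)·(-11) + (4)·(12) = 136
80·t² − 272·t + 144 = 0  ⇒  m = 136² − 80·144 = 6976
m = 6976 > 0,  v_rel·d = 136 > 0  ⇒  inside

inside=yes margin=6976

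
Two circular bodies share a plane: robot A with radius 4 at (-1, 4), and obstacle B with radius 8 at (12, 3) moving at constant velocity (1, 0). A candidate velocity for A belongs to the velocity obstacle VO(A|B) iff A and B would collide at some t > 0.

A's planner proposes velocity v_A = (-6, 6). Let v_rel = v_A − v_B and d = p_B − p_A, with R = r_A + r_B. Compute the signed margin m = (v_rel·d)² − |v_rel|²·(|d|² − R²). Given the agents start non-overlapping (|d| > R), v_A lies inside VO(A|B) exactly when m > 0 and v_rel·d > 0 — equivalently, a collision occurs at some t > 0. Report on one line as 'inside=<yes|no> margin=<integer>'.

d = (13, -1),  |d|² = 170;  R = 4+8 = 12,  c = 170−12² = 26
v_rel = (-7, 6),  |v_rel|² = 85;  v_rel·d = (-7)·(13) + (6)·(-1) = -97
85·t² + 194·t + 26 = 0  ⇒  m = (-97)² − 85·26 = 7199
m = 7199 > 0,  v_rel·d = -97 < 0  ⇒  outside

inside=no margin=7199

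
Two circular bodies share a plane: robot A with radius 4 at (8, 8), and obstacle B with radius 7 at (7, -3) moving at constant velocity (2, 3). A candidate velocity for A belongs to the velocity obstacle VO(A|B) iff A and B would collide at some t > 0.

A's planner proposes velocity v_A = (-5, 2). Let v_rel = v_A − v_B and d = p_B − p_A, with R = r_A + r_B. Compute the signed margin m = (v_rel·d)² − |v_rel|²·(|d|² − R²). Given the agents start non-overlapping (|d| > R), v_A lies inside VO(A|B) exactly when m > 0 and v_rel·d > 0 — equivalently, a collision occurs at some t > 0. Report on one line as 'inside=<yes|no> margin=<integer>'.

d = (-1, -11),  |d|² = 122;  R = 4+7 = 11,  c = 122−11² = 1
v_rel = (-7, -1),  |v_rel|² = 50;  v_rel·d = (-7)·(-1) + (-1)·(-11) = 18
50·t² − 36·t + 1 = 0  ⇒  m = 18² − 50·1 = 274
m = 274 > 0,  v_rel·d = 18 > 0  ⇒  inside

inside=yes margin=274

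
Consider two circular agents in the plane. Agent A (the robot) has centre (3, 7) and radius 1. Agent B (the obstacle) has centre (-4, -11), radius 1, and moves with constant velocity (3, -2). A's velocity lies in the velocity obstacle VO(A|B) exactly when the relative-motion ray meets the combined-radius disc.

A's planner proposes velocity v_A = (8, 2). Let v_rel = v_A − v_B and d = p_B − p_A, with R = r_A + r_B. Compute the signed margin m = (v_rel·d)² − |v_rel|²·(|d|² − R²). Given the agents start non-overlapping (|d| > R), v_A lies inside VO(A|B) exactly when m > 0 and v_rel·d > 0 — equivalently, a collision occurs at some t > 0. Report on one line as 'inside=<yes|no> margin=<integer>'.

d = (-7, -18),  |d|² = 373;  R = 1+1 = 2,  c = 373−2² = 369
v_rel = (5, 4),  |v_rel|² = 41;  v_rel·d = (5)·(-7) + (4)·(-18) = -107
41·t² + 214·t + 369 = 0  ⇒  m = (-107)² − 41·369 = -3680
m = -3680 < 0,  v_rel·d = -107 < 0  ⇒  outside

inside=no margin=-3680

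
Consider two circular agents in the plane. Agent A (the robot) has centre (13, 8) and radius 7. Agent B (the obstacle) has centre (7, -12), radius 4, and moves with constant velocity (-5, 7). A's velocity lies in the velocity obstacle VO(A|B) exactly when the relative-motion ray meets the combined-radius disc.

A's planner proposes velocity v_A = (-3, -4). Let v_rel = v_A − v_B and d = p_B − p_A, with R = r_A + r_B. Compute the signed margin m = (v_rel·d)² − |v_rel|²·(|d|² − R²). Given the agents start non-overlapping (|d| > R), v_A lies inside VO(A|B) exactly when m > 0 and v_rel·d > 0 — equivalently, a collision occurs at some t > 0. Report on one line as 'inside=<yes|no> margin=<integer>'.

d = (-6, -20),  |d|² = 436;  R = 7+4 = 11,  c = 436−11² = 315
v_rel = (2, -11),  |v_rel|² = 125;  v_rel·d = (2)·(-6) + (-11)·(-20) = 208
125·t² − 416·t + 315 = 0  ⇒  m = 208² − 125·315 = 3889
m = 3889 > 0,  v_rel·d = 208 > 0  ⇒  inside

inside=yes margin=3889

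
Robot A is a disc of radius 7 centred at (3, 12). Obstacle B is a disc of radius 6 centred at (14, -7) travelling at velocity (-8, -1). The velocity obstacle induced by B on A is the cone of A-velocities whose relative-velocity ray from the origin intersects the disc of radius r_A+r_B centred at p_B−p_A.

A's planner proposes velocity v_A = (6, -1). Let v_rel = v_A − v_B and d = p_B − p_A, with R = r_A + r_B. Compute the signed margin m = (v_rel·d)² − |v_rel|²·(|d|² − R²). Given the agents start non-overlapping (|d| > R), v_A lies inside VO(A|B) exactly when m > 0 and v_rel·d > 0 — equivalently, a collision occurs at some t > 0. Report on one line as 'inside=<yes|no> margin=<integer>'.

d = (11, -19),  |d|² = 482;  R = 7+6 = 13,  c = 482−13² = 313
v_rel = (14, 0),  |v_rel|² = 196;  v_rel·d = (14)·(11) + (0)·(-19) = 154
196·t² − 308·t + 313 = 0  ⇒  m = 154² − 196·313 = -37632
m = -37632 < 0,  v_rel·d = 154 > 0  ⇒  outside

inside=no margin=-37632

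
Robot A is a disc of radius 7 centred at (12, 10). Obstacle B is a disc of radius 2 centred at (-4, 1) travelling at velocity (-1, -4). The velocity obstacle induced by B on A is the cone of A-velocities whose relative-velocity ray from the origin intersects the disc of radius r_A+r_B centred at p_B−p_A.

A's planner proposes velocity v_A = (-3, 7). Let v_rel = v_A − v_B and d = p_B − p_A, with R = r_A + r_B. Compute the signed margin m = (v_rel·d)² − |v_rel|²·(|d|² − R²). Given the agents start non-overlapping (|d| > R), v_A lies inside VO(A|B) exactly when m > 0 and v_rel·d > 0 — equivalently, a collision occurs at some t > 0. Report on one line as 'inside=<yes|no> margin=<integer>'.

d = (-16, -9),  |d|² = 337;  R = 7+2 = 9,  c = 337−9² = 256
v_rel = (-2, 11),  |v_rel|² = 125;  v_rel·d = (-2)·(-16) + (11)·(-9) = -67
125·t² + 134·t + 256 = 0  ⇒  m = (-67)² − 125·256 = -27511
m = -27511 < 0,  v_rel·d = -67 < 0  ⇒  outside

inside=no margin=-27511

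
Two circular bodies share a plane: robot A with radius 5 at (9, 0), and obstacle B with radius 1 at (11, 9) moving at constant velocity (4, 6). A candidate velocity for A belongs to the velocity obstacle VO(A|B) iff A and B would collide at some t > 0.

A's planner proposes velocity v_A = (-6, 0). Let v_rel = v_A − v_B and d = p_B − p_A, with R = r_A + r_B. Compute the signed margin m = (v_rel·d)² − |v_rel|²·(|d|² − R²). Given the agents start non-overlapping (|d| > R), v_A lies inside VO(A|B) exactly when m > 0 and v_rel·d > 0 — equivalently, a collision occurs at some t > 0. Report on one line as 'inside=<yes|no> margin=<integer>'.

d = (2, 9),  |d|² = 85;  R = 5+1 = 6,  c = 85−6² = 49
v_rel = (-10, -6),  |v_rel|² = 136;  v_rel·d = (-10)·(2) + (-6)·(9) = -74
136·t² + 148·t + 49 = 0  ⇒  m = (-74)² − 136·49 = -1188
m = -1188 < 0,  v_rel·d = -74 < 0  ⇒  outside

inside=no margin=-1188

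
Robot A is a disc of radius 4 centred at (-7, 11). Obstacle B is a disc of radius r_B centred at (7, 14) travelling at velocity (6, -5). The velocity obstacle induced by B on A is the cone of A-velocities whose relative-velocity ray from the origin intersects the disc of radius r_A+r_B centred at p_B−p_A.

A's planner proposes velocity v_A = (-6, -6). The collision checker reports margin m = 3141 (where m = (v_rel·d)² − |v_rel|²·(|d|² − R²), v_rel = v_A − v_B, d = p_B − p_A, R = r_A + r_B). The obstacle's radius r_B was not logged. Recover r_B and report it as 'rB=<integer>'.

m = 3141
d = (14, 3);  v_rel = (-12, -1),  |v_rel|² = 145
v_rel×d = (-12)·(3) − (-1)·(14) = -22
since m = R²·145 − (-22)²:  R² = (484 + 3141) / 145 = 25
R = √25 = 5  ⇒  r_B = 5 − 4 = 1

rB=1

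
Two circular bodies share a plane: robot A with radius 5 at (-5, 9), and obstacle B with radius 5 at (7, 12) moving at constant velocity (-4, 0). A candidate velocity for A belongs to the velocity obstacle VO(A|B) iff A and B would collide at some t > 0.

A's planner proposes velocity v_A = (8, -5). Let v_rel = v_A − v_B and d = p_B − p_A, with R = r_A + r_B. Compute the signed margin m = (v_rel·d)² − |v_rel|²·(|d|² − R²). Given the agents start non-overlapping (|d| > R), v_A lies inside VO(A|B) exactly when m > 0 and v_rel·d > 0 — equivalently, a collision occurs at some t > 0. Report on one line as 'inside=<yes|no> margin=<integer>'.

d = (12, 3),  |d|² = 153;  R = 5+5 = 10,  c = 153−10² = 53
v_rel = (12, -5),  |v_rel|² = 169;  v_rel·d = (12)·(12) + (-5)·(3) = 129
169·t² − 258·t + 53 = 0  ⇒  m = 129² − 169·53 = 7684
m = 7684 > 0,  v_rel·d = 129 > 0  ⇒  inside

inside=yes margin=7684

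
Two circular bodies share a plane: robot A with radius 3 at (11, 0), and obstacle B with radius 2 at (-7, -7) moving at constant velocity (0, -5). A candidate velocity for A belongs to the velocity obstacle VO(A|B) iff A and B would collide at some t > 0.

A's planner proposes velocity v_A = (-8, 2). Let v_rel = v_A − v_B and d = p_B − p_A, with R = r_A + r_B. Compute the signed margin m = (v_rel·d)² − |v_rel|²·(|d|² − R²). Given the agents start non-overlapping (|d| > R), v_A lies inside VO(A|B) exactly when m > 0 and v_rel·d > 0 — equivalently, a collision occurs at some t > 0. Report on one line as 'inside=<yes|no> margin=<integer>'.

d = (-18, -7),  |d|² = 373;  R = 3+2 = 5,  c = 373−5² = 348
v_rel = (-8, 7),  |v_rel|² = 113;  v_rel·d = (-8)·(-18) + (7)·(-7) = 95
113·t² − 190·t + 348 = 0  ⇒  m = 95² − 113·348 = -30299
m = -30299 < 0,  v_rel·d = 95 > 0  ⇒  outside

inside=no margin=-30299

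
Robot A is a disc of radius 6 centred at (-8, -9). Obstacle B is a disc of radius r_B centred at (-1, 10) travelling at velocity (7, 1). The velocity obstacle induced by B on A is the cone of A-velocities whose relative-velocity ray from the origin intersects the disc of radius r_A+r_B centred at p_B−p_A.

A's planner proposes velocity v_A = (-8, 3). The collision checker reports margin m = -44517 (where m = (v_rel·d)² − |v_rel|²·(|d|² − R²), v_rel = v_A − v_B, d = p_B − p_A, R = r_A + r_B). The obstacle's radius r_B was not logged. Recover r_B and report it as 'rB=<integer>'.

m = -44517
d = (7, 19);  v_rel = (-15, 2),  |v_rel|² = 229
v_rel×d = (-15)·(19) − (2)·(7) = -299
since m = R²·229 − (-299)²:  R² = (89401 + -44517) / 229 = 196
R = √196 = 14  ⇒  r_B = 14 − 6 = 8

rB=8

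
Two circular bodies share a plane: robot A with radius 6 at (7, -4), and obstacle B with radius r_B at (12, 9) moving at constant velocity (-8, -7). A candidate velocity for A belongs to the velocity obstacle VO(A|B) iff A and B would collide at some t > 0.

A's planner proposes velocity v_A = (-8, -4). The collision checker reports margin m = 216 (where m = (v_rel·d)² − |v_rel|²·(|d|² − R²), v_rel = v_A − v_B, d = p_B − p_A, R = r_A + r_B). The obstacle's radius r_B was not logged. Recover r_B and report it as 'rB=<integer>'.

m = 216
d = (5, 13);  v_rel = (0, 3),  |v_rel|² = 9
v_rel×d = (0)·(13) − (3)·(5) = -15
since m = R²·9 − (-15)²:  R² = (225 + 216) / 9 = 49
R = √49 = 7  ⇒  r_B = 7 − 6 = 1

rB=1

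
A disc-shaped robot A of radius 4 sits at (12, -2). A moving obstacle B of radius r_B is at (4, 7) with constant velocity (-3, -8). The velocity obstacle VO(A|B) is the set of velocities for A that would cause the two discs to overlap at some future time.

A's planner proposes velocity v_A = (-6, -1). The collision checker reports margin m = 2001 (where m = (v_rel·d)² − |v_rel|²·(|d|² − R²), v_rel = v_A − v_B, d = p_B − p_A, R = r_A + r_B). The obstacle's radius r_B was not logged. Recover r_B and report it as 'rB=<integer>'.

m = 2001
d = (-8, 9);  v_rel = (-3, 7),  |v_rel|² = 58
v_rel×d = (-3)·(9) − (7)·(-8) = 29
since m = R²·58 − 29²:  R² = (841 + 2001) / 58 = 49
R = √49 = 7  ⇒  r_B = 7 − 4 = 3

rB=3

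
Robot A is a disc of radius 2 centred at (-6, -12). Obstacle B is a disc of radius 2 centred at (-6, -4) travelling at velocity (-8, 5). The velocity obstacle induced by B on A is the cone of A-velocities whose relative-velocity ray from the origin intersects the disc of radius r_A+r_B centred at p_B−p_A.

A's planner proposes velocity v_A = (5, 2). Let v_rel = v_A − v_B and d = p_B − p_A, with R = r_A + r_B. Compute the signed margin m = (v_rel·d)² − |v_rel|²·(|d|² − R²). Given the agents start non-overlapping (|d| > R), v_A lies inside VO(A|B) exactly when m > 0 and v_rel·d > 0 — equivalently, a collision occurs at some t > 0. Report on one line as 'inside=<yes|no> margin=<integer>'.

d = (0, 8),  |d|² = 64;  R = 2+2 = 4,  c = 64−4² = 48
v_rel = (13, -3),  |v_rel|² = 178;  v_rel·d = (13)·(0) + (-3)·(8) = -24
178·t² + 48·t + 48 = 0  ⇒  m = (-24)² − 178·48 = -7968
m = -7968 < 0,  v_rel·d = -24 < 0  ⇒  outside

inside=no margin=-7968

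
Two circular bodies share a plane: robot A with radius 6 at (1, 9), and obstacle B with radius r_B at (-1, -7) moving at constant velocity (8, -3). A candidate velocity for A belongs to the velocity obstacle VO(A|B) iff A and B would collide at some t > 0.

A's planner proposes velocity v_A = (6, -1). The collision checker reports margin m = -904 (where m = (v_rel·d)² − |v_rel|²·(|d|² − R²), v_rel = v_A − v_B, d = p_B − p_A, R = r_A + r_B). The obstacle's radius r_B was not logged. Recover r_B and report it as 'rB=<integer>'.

m = -904
d = (-2, -16);  v_rel = (-2, 2),  |v_rel|² = 8
v_rel×d = (-2)·(-16) − (2)·(-2) = 36
since m = R²·8 − 36²:  R² = (1296 + -904) / 8 = 49
R = √49 = 7  ⇒  r_B = 7 − 6 = 1

rB=1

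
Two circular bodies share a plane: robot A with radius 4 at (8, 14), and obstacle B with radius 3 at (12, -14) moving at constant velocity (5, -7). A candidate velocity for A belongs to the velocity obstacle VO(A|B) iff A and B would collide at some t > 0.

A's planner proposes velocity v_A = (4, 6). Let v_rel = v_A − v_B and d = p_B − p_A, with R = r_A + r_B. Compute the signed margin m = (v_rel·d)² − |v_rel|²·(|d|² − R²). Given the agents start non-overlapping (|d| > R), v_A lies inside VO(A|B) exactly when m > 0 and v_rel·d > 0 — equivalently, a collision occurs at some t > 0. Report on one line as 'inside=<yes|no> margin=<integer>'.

d = (4, -28),  |d|² = 800;  R = 4+3 = 7,  c = 800−7² = 751
v_rel = (-1, 13),  |v_rel|² = 170;  v_rel·d = (-1)·(4) + (13)·(-28) = -368
170·t² + 736·t + 751 = 0  ⇒  m = (-368)² − 170·751 = 7754
m = 7754 > 0,  v_rel·d = -368 < 0  ⇒  outside

inside=no margin=7754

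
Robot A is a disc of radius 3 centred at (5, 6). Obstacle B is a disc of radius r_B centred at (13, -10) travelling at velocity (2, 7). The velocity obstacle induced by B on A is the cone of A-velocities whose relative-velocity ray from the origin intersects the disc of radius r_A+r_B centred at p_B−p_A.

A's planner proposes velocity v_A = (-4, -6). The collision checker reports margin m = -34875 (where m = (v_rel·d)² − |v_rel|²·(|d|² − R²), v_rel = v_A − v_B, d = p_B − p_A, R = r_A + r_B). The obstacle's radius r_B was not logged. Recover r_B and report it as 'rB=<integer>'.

m = -34875
d = (8, -16);  v_rel = (-6, -13),  |v_rel|² = 205
v_rel×d = (-6)·(-16) − (-13)·(8) = 200
since m = R²·205 − 200²:  R² = (40000 + -34875) / 205 = 25
R = √25 = 5  ⇒  r_B = 5 − 3 = 2

rB=2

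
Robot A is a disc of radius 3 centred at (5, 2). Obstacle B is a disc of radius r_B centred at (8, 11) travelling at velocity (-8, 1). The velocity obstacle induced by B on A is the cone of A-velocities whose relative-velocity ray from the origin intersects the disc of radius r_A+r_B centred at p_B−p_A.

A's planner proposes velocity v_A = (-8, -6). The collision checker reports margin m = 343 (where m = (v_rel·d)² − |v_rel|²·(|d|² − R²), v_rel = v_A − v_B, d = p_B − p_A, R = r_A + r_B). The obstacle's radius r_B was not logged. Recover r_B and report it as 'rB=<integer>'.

m = 343
d = (3, 9);  v_rel = (0, -7),  |v_rel|² = 49
v_rel×d = (0)·(9) − (-7)·(3) = 21
since m = R²·49 − 21²:  R² = (441 + 343) / 49 = 16
R = √16 = 4  ⇒  r_B = 4 − 3 = 1

rB=1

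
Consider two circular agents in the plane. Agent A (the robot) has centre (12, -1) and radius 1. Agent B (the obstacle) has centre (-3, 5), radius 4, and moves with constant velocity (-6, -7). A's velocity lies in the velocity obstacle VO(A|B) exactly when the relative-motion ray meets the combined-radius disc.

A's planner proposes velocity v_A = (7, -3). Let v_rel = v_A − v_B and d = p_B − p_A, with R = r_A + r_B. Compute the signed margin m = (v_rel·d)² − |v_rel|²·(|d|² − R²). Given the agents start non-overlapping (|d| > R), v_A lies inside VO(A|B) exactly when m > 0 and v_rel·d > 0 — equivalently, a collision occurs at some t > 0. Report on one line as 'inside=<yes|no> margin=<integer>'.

d = (-15, 6),  |d|² = 261;  R = 1+4 = 5,  c = 261−5² = 236
v_rel = (13, 4),  |v_rel|² = 185;  v_rel·d = (13)·(-15) + (4)·(6) = -171
185·t² + 342·t + 236 = 0  ⇒  m = (-171)² − 185·236 = -14419
m = -14419 < 0,  v_rel·d = -171 < 0  ⇒  outside

inside=no margin=-14419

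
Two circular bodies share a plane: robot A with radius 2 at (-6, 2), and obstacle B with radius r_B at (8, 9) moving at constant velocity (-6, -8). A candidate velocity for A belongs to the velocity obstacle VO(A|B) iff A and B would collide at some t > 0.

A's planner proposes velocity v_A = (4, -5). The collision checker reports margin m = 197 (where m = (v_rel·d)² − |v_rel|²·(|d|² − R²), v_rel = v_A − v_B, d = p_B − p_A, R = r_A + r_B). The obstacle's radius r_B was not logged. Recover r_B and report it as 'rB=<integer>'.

m = 197
d = (14, 7);  v_rel = (10, 3),  |v_rel|² = 109
v_rel×d = (10)·(7) − (3)·(14) = 28
since m = R²·109 − 28²:  R² = (784 + 197) / 109 = 9
R = √9 = 3  ⇒  r_B = 3 − 2 = 1

rB=1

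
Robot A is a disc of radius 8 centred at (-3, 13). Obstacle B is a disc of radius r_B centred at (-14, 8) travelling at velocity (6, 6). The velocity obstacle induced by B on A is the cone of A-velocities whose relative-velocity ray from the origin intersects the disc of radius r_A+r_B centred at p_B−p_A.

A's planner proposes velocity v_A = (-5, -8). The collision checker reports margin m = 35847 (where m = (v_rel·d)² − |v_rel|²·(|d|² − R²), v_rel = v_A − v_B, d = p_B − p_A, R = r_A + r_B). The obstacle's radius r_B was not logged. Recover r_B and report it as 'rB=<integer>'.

m = 35847
d = (-11, -5);  v_rel = (-11, -14),  |v_rel|² = 317
v_rel×d = (-11)·(-5) − (-14)·(-11) = -99
since m = R²·317 − (-99)²:  R² = (9801 + 35847) / 317 = 144
R = √144 = 12  ⇒  r_B = 12 − 8 = 4

rB=4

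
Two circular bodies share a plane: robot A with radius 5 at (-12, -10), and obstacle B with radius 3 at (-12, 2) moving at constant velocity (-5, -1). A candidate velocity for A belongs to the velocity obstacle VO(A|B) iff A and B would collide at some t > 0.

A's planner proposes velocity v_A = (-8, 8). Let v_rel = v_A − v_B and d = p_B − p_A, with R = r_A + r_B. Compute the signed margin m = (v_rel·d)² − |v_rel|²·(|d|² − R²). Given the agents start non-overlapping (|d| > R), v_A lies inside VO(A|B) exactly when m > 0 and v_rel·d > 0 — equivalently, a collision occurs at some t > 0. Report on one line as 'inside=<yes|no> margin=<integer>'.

d = (0, 12),  |d|² = 144;  R = 5+3 = 8,  c = 144−8² = 80
v_rel = (-3, 9),  |v_rel|² = 90;  v_rel·d = (-3)·(0) + (9)·(12) = 108
90·t² − 216·t + 80 = 0  ⇒  m = 108² − 90·80 = 4464
m = 4464 > 0,  v_rel·d = 108 > 0  ⇒  inside

inside=yes margin=4464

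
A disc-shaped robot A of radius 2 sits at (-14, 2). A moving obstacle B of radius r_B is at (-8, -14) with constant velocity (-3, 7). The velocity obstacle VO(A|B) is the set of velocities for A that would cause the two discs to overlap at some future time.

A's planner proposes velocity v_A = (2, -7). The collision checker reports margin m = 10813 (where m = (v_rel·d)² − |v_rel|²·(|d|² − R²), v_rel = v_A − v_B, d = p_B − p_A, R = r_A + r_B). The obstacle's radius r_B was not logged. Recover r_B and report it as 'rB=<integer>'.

m = 10813
d = (6, -16);  v_rel = (5, -14),  |v_rel|² = 221
v_rel×d = (5)·(-16) − (-14)·(6) = 4
since m = R²·221 − 4²:  R² = (16 + 10813) / 221 = 49
R = √49 = 7  ⇒  r_B = 7 − 2 = 5

rB=5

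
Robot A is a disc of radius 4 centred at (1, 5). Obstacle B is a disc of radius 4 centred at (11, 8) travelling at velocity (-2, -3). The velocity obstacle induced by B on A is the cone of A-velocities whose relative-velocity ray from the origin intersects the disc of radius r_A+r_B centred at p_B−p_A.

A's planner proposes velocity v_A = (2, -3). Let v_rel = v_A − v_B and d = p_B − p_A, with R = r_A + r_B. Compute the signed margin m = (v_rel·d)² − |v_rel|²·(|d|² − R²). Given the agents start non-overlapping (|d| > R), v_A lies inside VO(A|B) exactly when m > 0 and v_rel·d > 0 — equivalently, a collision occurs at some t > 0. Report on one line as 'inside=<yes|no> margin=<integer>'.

d = (10, 3),  |d|² = 109;  R = 4+4 = 8,  c = 109−8² = 45
v_rel = (4, 0),  |v_rel|² = 16;  v_rel·d = (4)·(10) + (0)·(3) = 40
16·t² − 80·t + 45 = 0  ⇒  m = 40² − 16·45 = 880
m = 880 > 0,  v_rel·d = 40 > 0  ⇒  inside

inside=yes margin=880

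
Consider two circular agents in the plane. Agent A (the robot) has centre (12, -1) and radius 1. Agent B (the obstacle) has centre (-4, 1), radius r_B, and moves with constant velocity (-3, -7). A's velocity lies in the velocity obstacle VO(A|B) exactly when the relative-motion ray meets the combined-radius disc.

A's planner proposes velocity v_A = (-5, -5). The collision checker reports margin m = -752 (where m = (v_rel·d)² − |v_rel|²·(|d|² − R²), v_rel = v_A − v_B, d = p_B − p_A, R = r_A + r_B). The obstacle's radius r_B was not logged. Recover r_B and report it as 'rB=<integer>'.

m = -752
d = (-16, 2);  v_rel = (-2, 2),  |v_rel|² = 8
v_rel×d = (-2)·(2) − (2)·(-16) = 28
since m = R²·8 − 28²:  R² = (784 + -752) / 8 = 4
R = √4 = 2  ⇒  r_B = 2 − 1 = 1

rB=1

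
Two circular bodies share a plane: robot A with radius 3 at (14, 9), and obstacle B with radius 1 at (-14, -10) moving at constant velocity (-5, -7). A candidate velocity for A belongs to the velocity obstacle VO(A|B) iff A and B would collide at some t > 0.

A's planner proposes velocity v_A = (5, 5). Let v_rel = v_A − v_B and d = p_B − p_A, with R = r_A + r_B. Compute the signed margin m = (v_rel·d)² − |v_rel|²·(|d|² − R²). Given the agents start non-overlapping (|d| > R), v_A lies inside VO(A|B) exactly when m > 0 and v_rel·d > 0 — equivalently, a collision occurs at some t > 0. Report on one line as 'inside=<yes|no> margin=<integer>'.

d = (-28, -19),  |d|² = 1145;  R = 3+1 = 4,  c = 1145−4² = 1129
v_rel = (10, 12),  |v_rel|² = 244;  v_rel·d = (10)·(-28) + (12)·(-19) = -508
244·t² + 1016·t + 1129 = 0  ⇒  m = (-508)² − 244·1129 = -17412
m = -17412 < 0,  v_rel·d = -508 < 0  ⇒  outside

inside=no margin=-17412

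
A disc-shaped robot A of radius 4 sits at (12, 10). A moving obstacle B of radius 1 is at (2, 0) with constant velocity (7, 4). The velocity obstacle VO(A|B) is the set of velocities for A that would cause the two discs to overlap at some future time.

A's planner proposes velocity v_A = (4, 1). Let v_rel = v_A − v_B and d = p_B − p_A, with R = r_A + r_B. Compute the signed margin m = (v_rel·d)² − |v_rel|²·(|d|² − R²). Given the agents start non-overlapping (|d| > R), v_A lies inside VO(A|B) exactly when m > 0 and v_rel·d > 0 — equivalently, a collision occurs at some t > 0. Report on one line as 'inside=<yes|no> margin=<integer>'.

d = (-10, -10),  |d|² = 200;  R = 4+1 = 5,  c = 200−5² = 175
v_rel = (-3, -3),  |v_rel|² = 18;  v_rel·d = (-3)·(-10) + (-3)·(-10) = 60
18·t² − 120·t + 175 = 0  ⇒  m = 60² − 18·175 = 450
m = 450 > 0,  v_rel·d = 60 > 0  ⇒  inside

inside=yes margin=450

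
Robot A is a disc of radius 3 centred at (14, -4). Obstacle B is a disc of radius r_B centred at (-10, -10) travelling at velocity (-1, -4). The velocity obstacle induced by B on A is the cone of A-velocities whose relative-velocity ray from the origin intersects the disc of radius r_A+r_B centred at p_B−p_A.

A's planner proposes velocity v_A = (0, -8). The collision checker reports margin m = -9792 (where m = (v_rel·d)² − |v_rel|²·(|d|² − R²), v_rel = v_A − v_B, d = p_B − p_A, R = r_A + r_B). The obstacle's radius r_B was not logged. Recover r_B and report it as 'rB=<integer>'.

m = -9792
d = (-24, -6);  v_rel = (1, -4),  |v_rel|² = 17
v_rel×d = (1)·(-6) − (-4)·(-24) = -102
since m = R²·17 − (-102)²:  R² = (10404 + -9792) / 17 = 36
R = √36 = 6  ⇒  r_B = 6 − 3 = 3

rB=3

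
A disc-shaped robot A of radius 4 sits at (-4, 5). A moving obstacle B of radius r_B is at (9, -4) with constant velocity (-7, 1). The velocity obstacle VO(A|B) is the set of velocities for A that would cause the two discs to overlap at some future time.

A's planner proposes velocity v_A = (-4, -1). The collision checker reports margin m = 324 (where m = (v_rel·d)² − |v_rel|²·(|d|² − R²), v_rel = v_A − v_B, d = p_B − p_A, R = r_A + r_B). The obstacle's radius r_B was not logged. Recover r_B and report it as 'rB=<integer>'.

m = 324
d = (13, -9);  v_rel = (3, -2),  |v_rel|² = 13
v_rel×d = (3)·(-9) − (-2)·(13) = -1
since m = R²·13 − (-1)²:  R² = (1 + 324) / 13 = 25
R = √25 = 5  ⇒  r_B = 5 − 4 = 1

rB=1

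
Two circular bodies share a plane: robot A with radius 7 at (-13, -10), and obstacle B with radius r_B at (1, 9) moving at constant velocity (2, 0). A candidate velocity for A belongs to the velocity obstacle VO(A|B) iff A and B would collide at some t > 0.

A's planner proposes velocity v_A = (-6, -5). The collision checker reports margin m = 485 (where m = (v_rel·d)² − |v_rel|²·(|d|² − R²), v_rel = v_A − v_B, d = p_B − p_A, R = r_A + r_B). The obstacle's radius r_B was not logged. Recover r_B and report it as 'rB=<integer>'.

m = 485
d = (14, 19);  v_rel = (-8, -5),  |v_rel|² = 89
v_rel×d = (-8)·(19) − (-5)·(14) = -82
since m = R²·89 − (-82)²:  R² = (6724 + 485) / 89 = 81
R = √81 = 9  ⇒  r_B = 9 − 7 = 2

rB=2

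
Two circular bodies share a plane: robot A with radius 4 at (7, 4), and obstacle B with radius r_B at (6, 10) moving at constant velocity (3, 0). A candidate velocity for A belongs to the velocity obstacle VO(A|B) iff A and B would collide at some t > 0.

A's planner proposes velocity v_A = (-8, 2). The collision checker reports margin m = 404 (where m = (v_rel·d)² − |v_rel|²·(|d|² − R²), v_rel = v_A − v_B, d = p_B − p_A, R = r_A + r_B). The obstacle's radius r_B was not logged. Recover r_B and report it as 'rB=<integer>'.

m = 404
d = (-1, 6);  v_rel = (-11, 2),  |v_rel|² = 125
v_rel×d = (-11)·(6) − (2)·(-1) = -64
since m = R²·125 − (-64)²:  R² = (4096 + 404) / 125 = 36
R = √36 = 6  ⇒  r_B = 6 − 4 = 2

rB=2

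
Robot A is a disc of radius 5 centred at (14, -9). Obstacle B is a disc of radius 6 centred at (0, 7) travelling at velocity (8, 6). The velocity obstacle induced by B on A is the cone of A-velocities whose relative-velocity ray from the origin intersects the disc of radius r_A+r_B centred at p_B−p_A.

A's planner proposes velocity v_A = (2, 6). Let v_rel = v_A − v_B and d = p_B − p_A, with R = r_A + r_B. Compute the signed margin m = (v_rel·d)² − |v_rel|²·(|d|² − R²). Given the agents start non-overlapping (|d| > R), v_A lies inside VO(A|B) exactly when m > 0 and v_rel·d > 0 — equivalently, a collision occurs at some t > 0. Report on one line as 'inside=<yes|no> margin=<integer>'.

d = (-14, 16),  |d|² = 452;  R = 5+6 = 11,  c = 452−11² = 331
v_rel = (-6, 0),  |v_rel|² = 36;  v_rel·d = (-6)·(-14) + (0)·(16) = 84
36·t² − 168·t + 331 = 0  ⇒  m = 84² − 36·331 = -4860
m = -4860 < 0,  v_rel·d = 84 > 0  ⇒  outside

inside=no margin=-4860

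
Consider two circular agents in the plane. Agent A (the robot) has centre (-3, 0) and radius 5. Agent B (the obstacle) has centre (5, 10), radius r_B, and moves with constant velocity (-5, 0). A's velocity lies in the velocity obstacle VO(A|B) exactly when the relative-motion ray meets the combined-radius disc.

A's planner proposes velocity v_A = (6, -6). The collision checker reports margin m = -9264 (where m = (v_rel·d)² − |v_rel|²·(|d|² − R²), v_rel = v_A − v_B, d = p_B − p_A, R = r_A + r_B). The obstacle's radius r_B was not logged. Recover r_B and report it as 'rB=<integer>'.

m = -9264
d = (8, 10);  v_rel = (11, -6),  |v_rel|² = 157
v_rel×d = (11)·(10) − (-6)·(8) = 158
since m = R²·157 − 158²:  R² = (24964 + -9264) / 157 = 100
R = √100 = 10  ⇒  r_B = 10 − 5 = 5

rB=5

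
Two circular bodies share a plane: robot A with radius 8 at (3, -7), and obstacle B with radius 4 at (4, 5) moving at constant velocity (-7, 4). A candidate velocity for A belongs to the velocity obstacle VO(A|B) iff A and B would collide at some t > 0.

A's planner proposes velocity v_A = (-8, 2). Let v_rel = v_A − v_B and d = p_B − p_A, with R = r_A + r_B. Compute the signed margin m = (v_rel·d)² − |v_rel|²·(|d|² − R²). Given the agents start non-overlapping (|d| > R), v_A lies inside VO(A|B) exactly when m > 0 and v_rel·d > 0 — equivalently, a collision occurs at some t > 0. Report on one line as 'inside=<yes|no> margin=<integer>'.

d = (1, 12),  |d|² = 145;  R = 8+4 = 12,  c = 145−12² = 1
v_rel = (-1, -2),  |v_rel|² = 5;  v_rel·d = (-1)·(1) + (-2)·(12) = -25
5·t² + 50·t + 1 = 0  ⇒  m = (-25)² − 5·1 = 620
m = 620 > 0,  v_rel·d = -25 < 0  ⇒  outside

inside=no margin=620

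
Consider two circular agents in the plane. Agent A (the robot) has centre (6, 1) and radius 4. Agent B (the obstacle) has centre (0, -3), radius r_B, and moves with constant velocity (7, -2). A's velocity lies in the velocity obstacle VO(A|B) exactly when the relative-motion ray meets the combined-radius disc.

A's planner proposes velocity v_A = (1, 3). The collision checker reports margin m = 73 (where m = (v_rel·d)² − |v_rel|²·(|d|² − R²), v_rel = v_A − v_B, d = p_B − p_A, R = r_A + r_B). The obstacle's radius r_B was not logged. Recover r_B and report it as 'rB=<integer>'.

m = 73
d = (-6, -4);  v_rel = (-6, 5),  |v_rel|² = 61
v_rel×d = (-6)·(-4) − (5)·(-6) = 54
since m = R²·61 − 54²:  R² = (2916 + 73) / 61 = 49
R = √49 = 7  ⇒  r_B = 7 − 4 = 3

rB=3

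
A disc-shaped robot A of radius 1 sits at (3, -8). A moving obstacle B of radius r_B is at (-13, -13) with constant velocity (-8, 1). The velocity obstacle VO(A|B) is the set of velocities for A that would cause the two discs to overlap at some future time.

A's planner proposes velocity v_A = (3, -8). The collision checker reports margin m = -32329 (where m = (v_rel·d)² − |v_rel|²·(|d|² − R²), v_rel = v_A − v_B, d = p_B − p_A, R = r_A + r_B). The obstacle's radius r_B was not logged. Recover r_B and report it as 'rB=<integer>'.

m = -32329
d = (-16, -5);  v_rel = (11, -9),  |v_rel|² = 202
v_rel×d = (11)·(-5) − (-9)·(-16) = -199
since m = R²·202 − (-199)²:  R² = (39601 + -32329) / 202 = 36
R = √36 = 6  ⇒  r_B = 6 − 1 = 5

rB=5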